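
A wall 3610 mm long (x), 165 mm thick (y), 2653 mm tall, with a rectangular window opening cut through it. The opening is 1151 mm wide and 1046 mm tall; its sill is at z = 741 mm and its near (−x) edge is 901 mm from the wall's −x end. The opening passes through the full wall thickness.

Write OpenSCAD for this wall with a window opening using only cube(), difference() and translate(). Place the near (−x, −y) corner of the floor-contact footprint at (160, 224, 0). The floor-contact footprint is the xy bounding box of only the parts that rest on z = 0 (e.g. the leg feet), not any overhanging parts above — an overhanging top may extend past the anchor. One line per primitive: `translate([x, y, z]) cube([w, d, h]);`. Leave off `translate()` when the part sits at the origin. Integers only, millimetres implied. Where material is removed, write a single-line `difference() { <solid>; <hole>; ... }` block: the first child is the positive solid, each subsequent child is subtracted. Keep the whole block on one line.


difference() { translate([160, 224, 0]) cube([3610, 165, 2653]); translate([1061, 224, 741]) cube([1151, 165, 1046]); }


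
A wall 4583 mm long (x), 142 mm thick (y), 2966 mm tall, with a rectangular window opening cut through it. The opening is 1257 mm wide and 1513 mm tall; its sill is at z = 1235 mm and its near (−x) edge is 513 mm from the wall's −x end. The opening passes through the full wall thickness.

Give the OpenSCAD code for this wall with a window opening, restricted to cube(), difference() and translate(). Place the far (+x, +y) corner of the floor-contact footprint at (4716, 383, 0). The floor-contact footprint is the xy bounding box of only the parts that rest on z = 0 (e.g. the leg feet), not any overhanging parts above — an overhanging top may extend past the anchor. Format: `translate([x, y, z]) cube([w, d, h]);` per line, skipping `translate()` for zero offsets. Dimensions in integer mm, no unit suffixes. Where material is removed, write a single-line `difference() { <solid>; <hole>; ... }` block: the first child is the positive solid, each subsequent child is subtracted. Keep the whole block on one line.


difference() { translate([133, 241, 0]) cube([4583, 142, 2966]); translate([646, 241, 1235]) cube([1257, 142, 1513]); }


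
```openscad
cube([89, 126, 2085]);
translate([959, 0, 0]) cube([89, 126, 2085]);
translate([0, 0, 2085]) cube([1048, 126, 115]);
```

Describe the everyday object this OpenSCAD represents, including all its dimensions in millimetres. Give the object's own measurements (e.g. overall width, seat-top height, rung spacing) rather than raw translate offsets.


A door frame. The clear opening is 870 mm wide and 2085 mm high. Two 89 mm wide jambs, 126 mm deep, stand either side of the opening from the floor to the top of the opening. A 115 mm thick head sits across the top of both jambs, spanning the full outside width of the frame.


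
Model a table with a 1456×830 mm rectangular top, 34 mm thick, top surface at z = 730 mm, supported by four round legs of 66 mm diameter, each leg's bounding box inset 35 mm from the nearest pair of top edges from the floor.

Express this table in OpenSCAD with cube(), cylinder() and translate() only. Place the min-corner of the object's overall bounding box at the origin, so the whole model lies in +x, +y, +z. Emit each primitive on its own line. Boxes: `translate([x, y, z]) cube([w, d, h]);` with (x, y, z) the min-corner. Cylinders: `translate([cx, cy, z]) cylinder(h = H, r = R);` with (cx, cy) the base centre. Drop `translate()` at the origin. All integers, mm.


translate([0, 0, 696]) cube([1456, 830, 34]);
translate([68, 68, 0]) cylinder(h = 696, r = 33);
translate([1388, 68, 0]) cylinder(h = 696, r = 33);
translate([68, 762, 0]) cylinder(h = 696, r = 33);
translate([1388, 762, 0]) cylinder(h = 696, r = 33);


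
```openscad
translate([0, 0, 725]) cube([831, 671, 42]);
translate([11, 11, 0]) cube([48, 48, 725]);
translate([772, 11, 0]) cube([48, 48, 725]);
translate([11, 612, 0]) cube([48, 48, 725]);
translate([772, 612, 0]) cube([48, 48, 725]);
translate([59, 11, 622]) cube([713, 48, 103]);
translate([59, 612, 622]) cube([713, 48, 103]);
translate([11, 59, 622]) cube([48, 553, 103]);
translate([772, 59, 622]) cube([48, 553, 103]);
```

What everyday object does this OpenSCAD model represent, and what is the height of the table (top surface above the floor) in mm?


A table. The table height is 767 mm.

A 831×671×42 slab sits at z = 725 on four 48 mm square posts — a table. The top surface is at 725 + 42 = 767 mm.


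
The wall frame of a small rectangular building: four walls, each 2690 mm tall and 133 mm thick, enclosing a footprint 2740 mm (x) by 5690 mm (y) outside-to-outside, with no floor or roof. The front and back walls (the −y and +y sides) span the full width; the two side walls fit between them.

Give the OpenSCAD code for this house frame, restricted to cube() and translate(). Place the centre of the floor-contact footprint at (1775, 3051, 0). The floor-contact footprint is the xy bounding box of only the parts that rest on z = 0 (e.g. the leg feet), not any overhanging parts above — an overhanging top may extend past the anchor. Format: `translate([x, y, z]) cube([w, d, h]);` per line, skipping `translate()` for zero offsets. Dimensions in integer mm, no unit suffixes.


translate([405, 206, 0]) cube([2740, 133, 2690]);
translate([405, 5763, 0]) cube([2740, 133, 2690]);
translate([405, 339, 0]) cube([133, 5424, 2690]);
translate([3012, 339, 0]) cube([133, 5424, 2690]);


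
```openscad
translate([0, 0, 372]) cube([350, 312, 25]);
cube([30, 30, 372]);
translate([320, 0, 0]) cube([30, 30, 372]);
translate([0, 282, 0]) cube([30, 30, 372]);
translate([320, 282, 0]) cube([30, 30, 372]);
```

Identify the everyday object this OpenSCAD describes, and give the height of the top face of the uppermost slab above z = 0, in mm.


A stool. The seat height is 397 mm.

A 350×312×25 slab at z = 372 on four corner posts — a stool. The seat top is 372 + 25 = 397 mm.


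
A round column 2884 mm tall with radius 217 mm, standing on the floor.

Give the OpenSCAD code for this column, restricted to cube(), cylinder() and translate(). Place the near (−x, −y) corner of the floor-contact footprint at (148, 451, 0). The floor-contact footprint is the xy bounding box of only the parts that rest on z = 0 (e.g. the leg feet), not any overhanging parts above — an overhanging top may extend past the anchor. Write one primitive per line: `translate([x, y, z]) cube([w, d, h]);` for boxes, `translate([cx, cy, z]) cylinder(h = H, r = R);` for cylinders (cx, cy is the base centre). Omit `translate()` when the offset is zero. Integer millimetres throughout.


translate([365, 668, 0]) cylinder(h = 2884, r = 217);


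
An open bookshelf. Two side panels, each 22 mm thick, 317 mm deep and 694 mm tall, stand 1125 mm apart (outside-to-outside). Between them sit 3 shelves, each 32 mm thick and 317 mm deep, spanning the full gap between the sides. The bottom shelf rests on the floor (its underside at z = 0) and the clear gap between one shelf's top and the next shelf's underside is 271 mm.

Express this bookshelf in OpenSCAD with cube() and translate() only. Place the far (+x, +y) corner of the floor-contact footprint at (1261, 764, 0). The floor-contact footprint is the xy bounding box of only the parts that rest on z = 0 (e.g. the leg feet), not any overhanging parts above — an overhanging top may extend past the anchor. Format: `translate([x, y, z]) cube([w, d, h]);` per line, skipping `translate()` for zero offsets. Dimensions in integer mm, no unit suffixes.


translate([136, 447, 0]) cube([22, 317, 694]);
translate([1239, 447, 0]) cube([22, 317, 694]);
translate([158, 447, 0]) cube([1081, 317, 32]);
translate([158, 447, 303]) cube([1081, 317, 32]);
translate([158, 447, 606]) cube([1081, 317, 32]);


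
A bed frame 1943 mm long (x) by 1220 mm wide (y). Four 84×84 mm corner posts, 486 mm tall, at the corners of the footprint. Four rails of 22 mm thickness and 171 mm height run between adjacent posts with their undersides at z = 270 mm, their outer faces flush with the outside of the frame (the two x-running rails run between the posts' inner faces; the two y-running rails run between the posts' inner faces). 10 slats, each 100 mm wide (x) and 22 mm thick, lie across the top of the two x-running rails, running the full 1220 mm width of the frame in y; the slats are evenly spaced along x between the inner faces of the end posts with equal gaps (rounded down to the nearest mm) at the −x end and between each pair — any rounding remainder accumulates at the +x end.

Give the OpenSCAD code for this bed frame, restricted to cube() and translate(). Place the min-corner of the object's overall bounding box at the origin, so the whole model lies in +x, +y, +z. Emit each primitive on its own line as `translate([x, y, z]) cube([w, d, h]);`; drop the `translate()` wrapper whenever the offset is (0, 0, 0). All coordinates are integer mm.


cube([84, 84, 486]);
translate([0, 1136, 0]) cube([84, 84, 486]);
translate([1859, 0, 0]) cube([84, 84, 486]);
translate([1859, 1136, 0]) cube([84, 84, 486]);
translate([84, 0, 270]) cube([1775, 22, 171]);
translate([84, 1198, 270]) cube([1775, 22, 171]);
translate([0, 84, 270]) cube([22, 1052, 171]);
translate([1921, 84, 270]) cube([22, 1052, 171]);
translate([154, 0, 441]) cube([100, 1220, 22]);
translate([324, 0, 441]) cube([100, 1220, 22]);
translate([494, 0, 441]) cube([100, 1220, 22]);
translate([664, 0, 441]) cube([100, 1220, 22]);
translate([834, 0, 441]) cube([100, 1220, 22]);
translate([1004, 0, 441]) cube([100, 1220, 22]);
translate([1174, 0, 441]) cube([100, 1220, 22]);
translate([1344, 0, 441]) cube([100, 1220, 22]);
translate([1514, 0, 441]) cube([100, 1220, 22]);
translate([1684, 0, 441]) cube([100, 1220, 22]);


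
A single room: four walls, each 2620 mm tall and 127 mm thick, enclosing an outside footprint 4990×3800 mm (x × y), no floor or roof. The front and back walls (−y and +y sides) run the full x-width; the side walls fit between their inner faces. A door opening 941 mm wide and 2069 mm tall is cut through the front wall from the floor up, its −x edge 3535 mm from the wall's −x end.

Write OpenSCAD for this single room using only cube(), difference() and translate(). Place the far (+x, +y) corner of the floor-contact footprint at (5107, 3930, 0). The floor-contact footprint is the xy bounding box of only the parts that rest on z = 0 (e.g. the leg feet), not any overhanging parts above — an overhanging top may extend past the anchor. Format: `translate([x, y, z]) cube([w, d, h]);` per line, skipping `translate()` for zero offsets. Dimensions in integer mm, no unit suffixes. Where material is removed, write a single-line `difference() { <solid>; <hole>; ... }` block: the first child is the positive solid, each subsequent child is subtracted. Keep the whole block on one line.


difference() { translate([117, 130, 0]) cube([4990, 127, 2620]); translate([3652, 130, 0]) cube([941, 127, 2069]); }
translate([117, 3803, 0]) cube([4990, 127, 2620]);
translate([117, 257, 0]) cube([127, 3546, 2620]);
translate([4980, 257, 0]) cube([127, 3546, 2620]);


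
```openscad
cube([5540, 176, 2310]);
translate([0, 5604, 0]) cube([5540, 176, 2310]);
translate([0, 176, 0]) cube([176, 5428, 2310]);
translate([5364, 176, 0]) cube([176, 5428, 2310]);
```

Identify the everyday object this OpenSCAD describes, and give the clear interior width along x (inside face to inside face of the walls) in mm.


A house (or room) frame. The interior width is 5188 mm.

Four 2310 mm walls enclosing a rectangle with no floor or roof — a room or house frame. Outside width is 5540 mm and wall thickness is 176 mm, so the interior width is 5540 − 2 × 176 = 5188 mm.


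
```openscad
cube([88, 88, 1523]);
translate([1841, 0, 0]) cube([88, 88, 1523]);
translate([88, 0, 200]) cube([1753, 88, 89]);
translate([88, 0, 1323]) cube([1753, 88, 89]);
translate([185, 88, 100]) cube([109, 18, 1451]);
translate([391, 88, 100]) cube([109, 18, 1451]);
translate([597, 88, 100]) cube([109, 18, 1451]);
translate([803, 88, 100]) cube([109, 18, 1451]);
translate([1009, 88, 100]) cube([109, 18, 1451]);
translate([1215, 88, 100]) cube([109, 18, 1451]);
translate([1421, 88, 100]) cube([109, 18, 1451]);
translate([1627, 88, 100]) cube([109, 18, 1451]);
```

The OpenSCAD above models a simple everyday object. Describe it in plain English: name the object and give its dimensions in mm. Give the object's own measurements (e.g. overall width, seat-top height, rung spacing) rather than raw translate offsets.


A fence section. Two 88×88 mm posts, 1523 mm tall, stand on the floor with a clear span of 1753 mm between their inner faces. Two horizontal rails of 88×89 mm section span the gap between the posts with their undersides at z = 200 mm and z = 1323 mm, flush with the posts' −y face. 8 pickets, each 109 mm wide, 18 mm thick and 1451 mm tall, are fixed to the +y face of the rails with their bottoms at z = 100 mm, spaced across the span with a 97 mm gap after the −x post and between neighbouring pickets, with 105 mm left before the +x post.


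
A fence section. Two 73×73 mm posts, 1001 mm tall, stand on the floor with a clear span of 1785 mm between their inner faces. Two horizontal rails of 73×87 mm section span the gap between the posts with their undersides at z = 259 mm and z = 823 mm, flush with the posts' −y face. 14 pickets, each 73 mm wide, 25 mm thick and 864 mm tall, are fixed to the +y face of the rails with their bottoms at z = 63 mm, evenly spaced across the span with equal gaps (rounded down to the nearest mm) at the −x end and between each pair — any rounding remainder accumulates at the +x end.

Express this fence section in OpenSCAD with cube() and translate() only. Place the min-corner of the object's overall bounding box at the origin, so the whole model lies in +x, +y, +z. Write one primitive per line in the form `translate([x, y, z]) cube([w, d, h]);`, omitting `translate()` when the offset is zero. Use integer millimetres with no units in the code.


cube([73, 73, 1001]);
translate([1858, 0, 0]) cube([73, 73, 1001]);
translate([73, 0, 259]) cube([1785, 73, 87]);
translate([73, 0, 823]) cube([1785, 73, 87]);
translate([123, 73, 63]) cube([73, 25, 864]);
translate([246, 73, 63]) cube([73, 25, 864]);
translate([369, 73, 63]) cube([73, 25, 864]);
translate([492, 73, 63]) cube([73, 25, 864]);
translate([615, 73, 63]) cube([73, 25, 864]);
translate([738, 73, 63]) cube([73, 25, 864]);
translate([861, 73, 63]) cube([73, 25, 864]);
translate([984, 73, 63]) cube([73, 25, 864]);
translate([1107, 73, 63]) cube([73, 25, 864]);
translate([1230, 73, 63]) cube([73, 25, 864]);
translate([1353, 73, 63]) cube([73, 25, 864]);
translate([1476, 73, 63]) cube([73, 25, 864]);
translate([1599, 73, 63]) cube([73, 25, 864]);
translate([1722, 73, 63]) cube([73, 25, 864]);


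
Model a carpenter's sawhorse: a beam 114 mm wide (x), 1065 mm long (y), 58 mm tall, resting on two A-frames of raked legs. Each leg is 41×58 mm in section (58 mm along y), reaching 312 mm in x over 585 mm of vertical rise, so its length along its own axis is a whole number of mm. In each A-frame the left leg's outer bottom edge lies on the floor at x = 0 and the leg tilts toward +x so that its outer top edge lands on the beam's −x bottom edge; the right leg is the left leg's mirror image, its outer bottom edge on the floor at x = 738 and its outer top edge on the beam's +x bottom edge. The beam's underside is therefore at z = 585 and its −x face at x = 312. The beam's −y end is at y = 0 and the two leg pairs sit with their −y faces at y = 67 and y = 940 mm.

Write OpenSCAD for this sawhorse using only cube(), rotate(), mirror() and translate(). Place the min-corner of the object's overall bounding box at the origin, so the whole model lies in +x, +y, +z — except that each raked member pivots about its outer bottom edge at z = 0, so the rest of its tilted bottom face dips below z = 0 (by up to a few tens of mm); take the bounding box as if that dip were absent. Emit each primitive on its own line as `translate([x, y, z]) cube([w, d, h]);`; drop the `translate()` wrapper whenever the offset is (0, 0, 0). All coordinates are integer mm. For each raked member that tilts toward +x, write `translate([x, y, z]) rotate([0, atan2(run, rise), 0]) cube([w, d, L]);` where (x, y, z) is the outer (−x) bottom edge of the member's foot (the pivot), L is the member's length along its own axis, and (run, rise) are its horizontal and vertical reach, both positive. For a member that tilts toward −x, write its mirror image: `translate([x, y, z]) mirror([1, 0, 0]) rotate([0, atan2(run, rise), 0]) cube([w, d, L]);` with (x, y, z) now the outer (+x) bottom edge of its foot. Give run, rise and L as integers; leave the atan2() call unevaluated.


translate([312, 0, 585]) cube([114, 1065, 58]);
translate([0, 67, 0]) rotate([0, atan2(312, 585), 0]) cube([41, 58, 663]);
translate([738, 67, 0]) mirror([1, 0, 0]) rotate([0, atan2(312, 585), 0]) cube([41, 58, 663]);
translate([0, 940, 0]) rotate([0, atan2(312, 585), 0]) cube([41, 58, 663]);
translate([738, 940, 0]) mirror([1, 0, 0]) rotate([0, atan2(312, 585), 0]) cube([41, 58, 663]);


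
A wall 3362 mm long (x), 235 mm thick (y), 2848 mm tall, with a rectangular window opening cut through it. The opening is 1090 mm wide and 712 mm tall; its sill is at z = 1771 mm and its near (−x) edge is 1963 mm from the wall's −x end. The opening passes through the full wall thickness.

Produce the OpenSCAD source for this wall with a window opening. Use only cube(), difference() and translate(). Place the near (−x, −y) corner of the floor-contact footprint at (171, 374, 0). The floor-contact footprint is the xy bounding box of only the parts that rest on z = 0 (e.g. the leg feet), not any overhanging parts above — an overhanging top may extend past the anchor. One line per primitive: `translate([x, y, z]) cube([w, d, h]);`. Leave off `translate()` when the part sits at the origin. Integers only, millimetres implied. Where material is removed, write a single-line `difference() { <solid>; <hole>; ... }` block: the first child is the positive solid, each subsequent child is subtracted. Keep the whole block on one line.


difference() { translate([171, 374, 0]) cube([3362, 235, 2848]); translate([2134, 374, 1771]) cube([1090, 235, 712]); }


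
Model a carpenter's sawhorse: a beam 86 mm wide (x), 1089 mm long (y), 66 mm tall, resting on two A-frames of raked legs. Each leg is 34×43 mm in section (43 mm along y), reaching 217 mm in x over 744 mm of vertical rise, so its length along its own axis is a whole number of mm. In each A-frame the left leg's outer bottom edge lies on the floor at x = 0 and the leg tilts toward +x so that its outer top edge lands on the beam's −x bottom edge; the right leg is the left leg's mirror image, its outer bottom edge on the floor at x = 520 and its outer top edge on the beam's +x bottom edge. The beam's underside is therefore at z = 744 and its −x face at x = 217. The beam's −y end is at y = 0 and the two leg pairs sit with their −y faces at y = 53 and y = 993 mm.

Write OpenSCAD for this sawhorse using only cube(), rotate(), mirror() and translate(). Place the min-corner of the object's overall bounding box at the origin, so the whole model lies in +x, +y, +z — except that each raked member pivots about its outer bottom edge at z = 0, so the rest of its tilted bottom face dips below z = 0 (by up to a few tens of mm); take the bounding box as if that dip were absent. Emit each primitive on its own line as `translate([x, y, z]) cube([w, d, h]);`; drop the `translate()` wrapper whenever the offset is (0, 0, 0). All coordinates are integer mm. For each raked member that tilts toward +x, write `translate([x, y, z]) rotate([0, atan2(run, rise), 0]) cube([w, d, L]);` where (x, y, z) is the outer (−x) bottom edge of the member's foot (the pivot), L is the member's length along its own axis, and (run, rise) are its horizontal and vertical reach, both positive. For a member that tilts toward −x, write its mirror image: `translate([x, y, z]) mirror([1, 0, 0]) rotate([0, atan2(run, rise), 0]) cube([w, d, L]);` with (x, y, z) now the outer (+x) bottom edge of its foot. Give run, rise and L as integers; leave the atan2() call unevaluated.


translate([217, 0, 744]) cube([86, 1089, 66]);
translate([0, 53, 0]) rotate([0, atan2(217, 744), 0]) cube([34, 43, 775]);
translate([520, 53, 0]) mirror([1, 0, 0]) rotate([0, atan2(217, 744), 0]) cube([34, 43, 775]);
translate([0, 993, 0]) rotate([0, atan2(217, 744), 0]) cube([34, 43, 775]);
translate([520, 993, 0]) mirror([1, 0, 0]) rotate([0, atan2(217, 744), 0]) cube([34, 43, 775]);


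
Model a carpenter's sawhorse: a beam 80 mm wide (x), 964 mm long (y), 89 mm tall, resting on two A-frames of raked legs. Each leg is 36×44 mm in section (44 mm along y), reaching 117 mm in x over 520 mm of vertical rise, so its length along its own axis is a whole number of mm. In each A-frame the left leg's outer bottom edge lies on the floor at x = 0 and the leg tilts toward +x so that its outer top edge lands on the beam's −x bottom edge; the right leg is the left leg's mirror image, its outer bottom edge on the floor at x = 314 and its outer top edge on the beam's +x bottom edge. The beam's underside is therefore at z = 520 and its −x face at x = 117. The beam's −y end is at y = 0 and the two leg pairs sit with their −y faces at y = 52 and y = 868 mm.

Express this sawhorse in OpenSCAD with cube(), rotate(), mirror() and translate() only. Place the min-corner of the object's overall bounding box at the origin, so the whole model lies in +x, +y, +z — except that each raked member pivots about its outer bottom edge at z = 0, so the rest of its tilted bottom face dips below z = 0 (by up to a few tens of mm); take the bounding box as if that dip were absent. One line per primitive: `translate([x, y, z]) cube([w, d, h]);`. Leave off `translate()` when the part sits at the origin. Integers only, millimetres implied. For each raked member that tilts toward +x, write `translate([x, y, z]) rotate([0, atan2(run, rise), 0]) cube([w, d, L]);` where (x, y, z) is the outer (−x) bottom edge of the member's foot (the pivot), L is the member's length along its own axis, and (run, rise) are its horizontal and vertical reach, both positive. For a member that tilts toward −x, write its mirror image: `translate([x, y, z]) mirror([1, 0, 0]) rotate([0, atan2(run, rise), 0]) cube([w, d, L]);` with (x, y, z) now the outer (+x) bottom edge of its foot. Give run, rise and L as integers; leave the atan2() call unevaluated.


// leg length = √(117² + 520²) = 533
// right-leg outer foot x = 2·117 + 80 = 314
// beam min-corner = (117, 0, 520)
translate([117, 0, 520]) cube([80, 964, 89]);
translate([0, 52, 0]) rotate([0, atan2(117, 520), 0]) cube([36, 44, 533]);
translate([314, 52, 0]) mirror([1, 0, 0]) rotate([0, atan2(117, 520), 0]) cube([36, 44, 533]);
translate([0, 868, 0]) rotate([0, atan2(117, 520), 0]) cube([36, 44, 533]);
translate([314, 868, 0]) mirror([1, 0, 0]) rotate([0, atan2(117, 520), 0]) cube([36, 44, 533]);


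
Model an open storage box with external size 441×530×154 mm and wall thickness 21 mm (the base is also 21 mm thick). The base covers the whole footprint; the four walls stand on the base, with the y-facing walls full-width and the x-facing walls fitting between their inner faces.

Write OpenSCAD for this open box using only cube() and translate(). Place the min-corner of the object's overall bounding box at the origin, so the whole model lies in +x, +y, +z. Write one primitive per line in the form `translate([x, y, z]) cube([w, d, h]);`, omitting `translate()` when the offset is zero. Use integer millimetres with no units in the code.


cube([441, 530, 21]);
translate([0, 0, 21]) cube([441, 21, 133]);
translate([0, 509, 21]) cube([441, 21, 133]);
translate([0, 21, 21]) cube([21, 488, 133]);
translate([420, 21, 21]) cube([21, 488, 133]);


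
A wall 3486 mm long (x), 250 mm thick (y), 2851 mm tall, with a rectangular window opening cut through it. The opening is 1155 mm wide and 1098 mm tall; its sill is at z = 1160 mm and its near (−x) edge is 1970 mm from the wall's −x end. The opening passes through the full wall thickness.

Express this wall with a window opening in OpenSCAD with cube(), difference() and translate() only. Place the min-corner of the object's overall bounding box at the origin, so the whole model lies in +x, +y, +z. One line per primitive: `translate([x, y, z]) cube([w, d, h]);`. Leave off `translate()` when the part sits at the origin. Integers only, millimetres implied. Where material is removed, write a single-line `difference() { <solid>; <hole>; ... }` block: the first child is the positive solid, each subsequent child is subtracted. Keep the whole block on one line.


difference() { cube([3486, 250, 2851]); translate([1970, 0, 1160]) cube([1155, 250, 1098]); }


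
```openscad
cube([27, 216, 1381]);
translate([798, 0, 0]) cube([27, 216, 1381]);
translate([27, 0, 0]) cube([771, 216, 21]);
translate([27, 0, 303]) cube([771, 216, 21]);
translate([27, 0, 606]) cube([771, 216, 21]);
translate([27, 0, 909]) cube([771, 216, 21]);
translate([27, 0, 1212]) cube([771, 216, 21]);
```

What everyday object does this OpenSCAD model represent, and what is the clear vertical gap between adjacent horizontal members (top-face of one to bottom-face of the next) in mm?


A bookshelf. The clear shelf gap is 282 mm.

Two tall side panels with 5 horizontal boards between them — a bookshelf. The first two shelf undersides are at z = 0 and z = 303; with shelf thickness 21, the clear gap is 303 − 0 − 21 = 282 mm.


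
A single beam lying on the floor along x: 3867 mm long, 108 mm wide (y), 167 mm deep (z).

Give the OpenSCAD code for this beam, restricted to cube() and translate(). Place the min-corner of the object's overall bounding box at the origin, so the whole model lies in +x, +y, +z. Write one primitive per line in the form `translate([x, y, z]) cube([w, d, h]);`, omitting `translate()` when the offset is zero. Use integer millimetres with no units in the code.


cube([3867, 108, 167]);


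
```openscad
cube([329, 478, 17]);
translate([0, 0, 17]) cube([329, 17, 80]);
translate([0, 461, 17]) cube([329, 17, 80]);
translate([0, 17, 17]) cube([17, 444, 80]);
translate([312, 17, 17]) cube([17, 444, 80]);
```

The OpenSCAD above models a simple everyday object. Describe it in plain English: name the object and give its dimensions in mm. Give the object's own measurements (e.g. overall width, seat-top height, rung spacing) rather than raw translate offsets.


An open-topped rectangular box: outside dimensions 329×478×97 mm, with a uniform wall and base thickness of 17 mm. The base is a full 329×478 slab on the floor; four walls sit on top of the base. The front and back walls (the −y and +y sides) span the full width; the two side walls fit between them.


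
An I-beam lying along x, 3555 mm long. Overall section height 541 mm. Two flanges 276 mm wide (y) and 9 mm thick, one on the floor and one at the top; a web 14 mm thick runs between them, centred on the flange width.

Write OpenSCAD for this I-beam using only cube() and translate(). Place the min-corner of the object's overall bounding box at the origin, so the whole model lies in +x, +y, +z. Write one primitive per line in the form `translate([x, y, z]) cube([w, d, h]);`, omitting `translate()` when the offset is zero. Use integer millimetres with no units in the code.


cube([3555, 276, 9]);
translate([0, 131, 9]) cube([3555, 14, 523]);
translate([0, 0, 532]) cube([3555, 276, 9]);


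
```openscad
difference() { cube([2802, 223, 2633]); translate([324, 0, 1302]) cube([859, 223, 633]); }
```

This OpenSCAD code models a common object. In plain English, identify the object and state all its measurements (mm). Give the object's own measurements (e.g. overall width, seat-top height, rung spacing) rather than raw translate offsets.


A wall 2802 mm long (x), 223 mm thick (y), 2633 mm tall, with a rectangular window opening cut through it. The opening is 859 mm wide and 633 mm tall; its sill is at z = 1302 mm and its near (−x) edge is 324 mm from the wall's −x end. The opening passes through the full wall thickness.


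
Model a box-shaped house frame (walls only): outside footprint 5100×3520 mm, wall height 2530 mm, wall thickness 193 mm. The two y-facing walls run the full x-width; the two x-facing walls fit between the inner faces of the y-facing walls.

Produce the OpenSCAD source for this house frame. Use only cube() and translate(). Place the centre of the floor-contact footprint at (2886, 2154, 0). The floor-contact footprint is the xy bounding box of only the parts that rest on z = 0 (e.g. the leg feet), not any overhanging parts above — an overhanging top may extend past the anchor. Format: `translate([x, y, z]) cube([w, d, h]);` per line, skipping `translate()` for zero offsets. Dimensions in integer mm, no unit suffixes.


translate([336, 394, 0]) cube([5100, 193, 2530]);
translate([336, 3721, 0]) cube([5100, 193, 2530]);
translate([336, 587, 0]) cube([193, 3134, 2530]);
translate([5243, 587, 0]) cube([193, 3134, 2530]);


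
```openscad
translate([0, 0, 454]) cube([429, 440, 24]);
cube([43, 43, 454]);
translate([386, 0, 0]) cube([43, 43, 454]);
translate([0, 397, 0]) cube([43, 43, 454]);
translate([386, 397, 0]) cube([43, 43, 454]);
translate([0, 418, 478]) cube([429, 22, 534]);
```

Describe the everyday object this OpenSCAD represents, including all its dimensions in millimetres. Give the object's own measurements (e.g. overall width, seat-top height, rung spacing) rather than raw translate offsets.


A chair. The seat is a 429×440×24 mm slab with its top at z = 478 mm, on four 43×43 mm corner legs (flush with the seat edges, standing on z = 0). A flat backrest 22 mm thick, 534 mm tall, spans the full seat width and rises from the seat top along its +y edge, rear face flush with the rear of the seat.


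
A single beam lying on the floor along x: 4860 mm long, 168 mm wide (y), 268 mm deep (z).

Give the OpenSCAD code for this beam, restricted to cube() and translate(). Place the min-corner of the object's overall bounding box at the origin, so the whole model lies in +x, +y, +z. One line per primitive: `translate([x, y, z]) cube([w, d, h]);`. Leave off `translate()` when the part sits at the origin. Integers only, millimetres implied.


cube([4860, 168, 268]);


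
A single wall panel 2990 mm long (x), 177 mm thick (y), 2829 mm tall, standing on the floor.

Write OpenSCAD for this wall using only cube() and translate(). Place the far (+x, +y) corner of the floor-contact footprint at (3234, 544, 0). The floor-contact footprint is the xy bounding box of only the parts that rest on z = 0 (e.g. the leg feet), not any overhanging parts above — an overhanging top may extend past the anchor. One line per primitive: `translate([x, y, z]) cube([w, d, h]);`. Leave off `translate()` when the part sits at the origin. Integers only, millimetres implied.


translate([244, 367, 0]) cube([2990, 177, 2829]);


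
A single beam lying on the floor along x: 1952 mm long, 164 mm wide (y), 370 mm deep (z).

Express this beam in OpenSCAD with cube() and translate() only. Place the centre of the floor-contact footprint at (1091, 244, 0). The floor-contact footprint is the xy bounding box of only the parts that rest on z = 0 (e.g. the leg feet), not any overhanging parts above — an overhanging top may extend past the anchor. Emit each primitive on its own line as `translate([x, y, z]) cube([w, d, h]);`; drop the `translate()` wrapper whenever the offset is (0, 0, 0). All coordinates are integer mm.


translate([115, 162, 0]) cube([1952, 164, 370]);


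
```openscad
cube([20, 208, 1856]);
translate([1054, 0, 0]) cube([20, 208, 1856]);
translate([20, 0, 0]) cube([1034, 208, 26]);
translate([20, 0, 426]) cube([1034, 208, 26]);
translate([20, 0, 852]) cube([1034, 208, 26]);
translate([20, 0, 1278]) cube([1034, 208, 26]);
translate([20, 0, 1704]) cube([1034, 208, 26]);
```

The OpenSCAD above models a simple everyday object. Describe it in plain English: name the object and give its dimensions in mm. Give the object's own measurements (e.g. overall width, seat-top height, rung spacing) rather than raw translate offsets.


An open bookshelf. Two side panels, each 20 mm thick, 208 mm deep and 1856 mm tall, stand 1074 mm apart (outside-to-outside). Between them sit 5 shelves, each 26 mm thick and 208 mm deep, spanning the full gap between the sides. The bottom shelf rests on the floor (its underside at z = 0) and the clear gap between one shelf's top and the next shelf's underside is 400 mm.


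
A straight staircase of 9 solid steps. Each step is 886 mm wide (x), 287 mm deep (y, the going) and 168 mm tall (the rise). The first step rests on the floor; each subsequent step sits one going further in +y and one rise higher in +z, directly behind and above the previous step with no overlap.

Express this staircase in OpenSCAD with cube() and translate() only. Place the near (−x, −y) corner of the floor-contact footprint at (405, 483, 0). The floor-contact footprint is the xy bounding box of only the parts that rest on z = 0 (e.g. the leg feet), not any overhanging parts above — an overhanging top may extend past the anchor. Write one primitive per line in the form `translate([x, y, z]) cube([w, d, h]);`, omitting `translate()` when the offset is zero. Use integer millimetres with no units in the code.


translate([405, 483, 0]) cube([886, 287, 168]);
translate([405, 770, 168]) cube([886, 287, 168]);
translate([405, 1057, 336]) cube([886, 287, 168]);
translate([405, 1344, 504]) cube([886, 287, 168]);
translate([405, 1631, 672]) cube([886, 287, 168]);
translate([405, 1918, 840]) cube([886, 287, 168]);
translate([405, 2205, 1008]) cube([886, 287, 168]);
translate([405, 2492, 1176]) cube([886, 287, 168]);
translate([405, 2779, 1344]) cube([886, 287, 168]);


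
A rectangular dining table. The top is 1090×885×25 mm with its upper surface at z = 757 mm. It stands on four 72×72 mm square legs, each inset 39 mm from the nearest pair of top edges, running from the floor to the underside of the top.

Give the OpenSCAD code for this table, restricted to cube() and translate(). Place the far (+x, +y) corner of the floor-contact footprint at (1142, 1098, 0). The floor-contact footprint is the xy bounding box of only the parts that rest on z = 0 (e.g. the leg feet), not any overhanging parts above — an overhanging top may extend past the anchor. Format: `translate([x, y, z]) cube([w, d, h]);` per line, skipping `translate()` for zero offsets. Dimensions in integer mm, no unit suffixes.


translate([91, 252, 732]) cube([1090, 885, 25]);
translate([130, 291, 0]) cube([72, 72, 732]);
translate([1070, 291, 0]) cube([72, 72, 732]);
translate([130, 1026, 0]) cube([72, 72, 732]);
translate([1070, 1026, 0]) cube([72, 72, 732]);


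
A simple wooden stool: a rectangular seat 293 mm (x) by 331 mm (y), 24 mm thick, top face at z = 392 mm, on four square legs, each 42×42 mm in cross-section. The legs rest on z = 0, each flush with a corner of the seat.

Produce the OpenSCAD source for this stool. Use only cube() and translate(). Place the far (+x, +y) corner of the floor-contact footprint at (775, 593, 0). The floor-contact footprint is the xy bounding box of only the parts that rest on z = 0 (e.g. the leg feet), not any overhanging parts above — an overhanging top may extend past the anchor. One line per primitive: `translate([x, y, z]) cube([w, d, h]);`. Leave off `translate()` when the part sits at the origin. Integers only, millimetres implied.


translate([482, 262, 368]) cube([293, 331, 24]);
translate([482, 262, 0]) cube([42, 42, 368]);
translate([733, 262, 0]) cube([42, 42, 368]);
translate([482, 551, 0]) cube([42, 42, 368]);
translate([733, 551, 0]) cube([42, 42, 368]);


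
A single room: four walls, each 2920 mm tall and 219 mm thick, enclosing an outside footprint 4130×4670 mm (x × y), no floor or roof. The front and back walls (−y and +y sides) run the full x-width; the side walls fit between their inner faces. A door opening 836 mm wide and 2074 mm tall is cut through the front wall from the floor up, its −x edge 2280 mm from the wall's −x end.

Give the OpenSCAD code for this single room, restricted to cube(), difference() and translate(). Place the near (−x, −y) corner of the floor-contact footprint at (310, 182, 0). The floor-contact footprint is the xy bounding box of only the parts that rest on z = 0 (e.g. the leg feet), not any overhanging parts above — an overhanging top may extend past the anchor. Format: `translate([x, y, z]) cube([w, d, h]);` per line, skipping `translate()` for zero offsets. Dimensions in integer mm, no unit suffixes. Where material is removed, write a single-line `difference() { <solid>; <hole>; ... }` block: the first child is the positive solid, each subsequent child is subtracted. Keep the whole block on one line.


difference() { translate([310, 182, 0]) cube([4130, 219, 2920]); translate([2590, 182, 0]) cube([836, 219, 2074]); }
translate([310, 4633, 0]) cube([4130, 219, 2920]);
translate([310, 401, 0]) cube([219, 4232, 2920]);
translate([4221, 401, 0]) cube([219, 4232, 2920]);


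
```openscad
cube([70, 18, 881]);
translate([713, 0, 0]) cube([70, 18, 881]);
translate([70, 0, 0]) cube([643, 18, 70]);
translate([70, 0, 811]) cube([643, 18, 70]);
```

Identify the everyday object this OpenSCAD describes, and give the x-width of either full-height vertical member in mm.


A picture frame. The border width is 70 mm.

Four thin pieces enclosing a rectangular opening — a picture frame. The two full-height stiles are 881 mm tall; the top rail sits at z = 811 and is 70 mm tall, so the border above the opening is 881 − 811 = 70 mm, matching the stile x-width.


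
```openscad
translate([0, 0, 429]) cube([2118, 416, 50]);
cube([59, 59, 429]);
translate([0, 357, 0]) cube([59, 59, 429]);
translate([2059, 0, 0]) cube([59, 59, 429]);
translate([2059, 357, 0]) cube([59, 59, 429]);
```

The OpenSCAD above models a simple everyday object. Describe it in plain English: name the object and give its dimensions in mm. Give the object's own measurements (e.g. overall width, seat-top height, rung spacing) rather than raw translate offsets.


A bench: a 2118×416 mm seat slab, 50 mm thick, top at z = 479 mm, on four 59×59 mm square legs flush with the seat corners and standing on z = 0.


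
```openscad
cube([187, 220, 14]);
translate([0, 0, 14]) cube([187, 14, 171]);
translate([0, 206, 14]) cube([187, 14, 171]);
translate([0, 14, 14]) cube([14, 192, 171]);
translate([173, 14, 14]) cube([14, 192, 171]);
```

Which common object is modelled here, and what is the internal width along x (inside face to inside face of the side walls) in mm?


An open box. The internal width is 159 mm.

A 187×220 base slab with four walls standing on it — an open box. The base is 187 mm wide and the walls are 14 mm thick, so the internal width is 187 − 2 × 14 = 159 mm.


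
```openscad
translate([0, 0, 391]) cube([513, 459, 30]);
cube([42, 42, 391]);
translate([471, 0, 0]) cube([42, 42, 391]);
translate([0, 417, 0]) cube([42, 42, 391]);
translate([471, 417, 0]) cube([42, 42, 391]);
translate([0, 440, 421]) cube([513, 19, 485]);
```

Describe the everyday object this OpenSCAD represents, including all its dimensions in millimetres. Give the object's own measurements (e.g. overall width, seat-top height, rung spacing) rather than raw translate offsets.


A chair. The seat is a 513×459×30 mm slab with its top at z = 421 mm, on four 42×42 mm corner legs (flush with the seat edges, standing on z = 0). A flat backrest 19 mm thick, 485 mm tall, spans the full seat width and rises from the seat top along its +y edge, rear face flush with the rear of the seat.


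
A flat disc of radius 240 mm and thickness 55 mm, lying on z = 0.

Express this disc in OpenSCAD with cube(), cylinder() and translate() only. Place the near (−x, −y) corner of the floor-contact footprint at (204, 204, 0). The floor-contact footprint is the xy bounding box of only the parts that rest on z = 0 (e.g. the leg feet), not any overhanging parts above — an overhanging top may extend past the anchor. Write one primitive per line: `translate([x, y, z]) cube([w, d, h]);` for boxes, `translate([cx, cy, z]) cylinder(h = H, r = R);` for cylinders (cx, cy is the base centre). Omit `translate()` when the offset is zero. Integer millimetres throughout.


translate([444, 444, 0]) cylinder(h = 55, r = 240);
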